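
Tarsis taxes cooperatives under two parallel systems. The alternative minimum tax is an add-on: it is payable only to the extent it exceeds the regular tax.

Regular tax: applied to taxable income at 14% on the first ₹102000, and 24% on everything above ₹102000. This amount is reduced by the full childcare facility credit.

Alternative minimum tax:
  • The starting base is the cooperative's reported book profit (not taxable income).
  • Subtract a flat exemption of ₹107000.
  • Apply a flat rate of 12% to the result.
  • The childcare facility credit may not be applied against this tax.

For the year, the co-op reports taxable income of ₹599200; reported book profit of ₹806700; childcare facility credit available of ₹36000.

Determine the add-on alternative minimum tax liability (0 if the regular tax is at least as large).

Alternative minimum tax:
  Base (reported book profit): ₹806700
  Less exemption ₹107000 → base ₹699700
  ₹699700 × 12% = ₹83964

Regular tax:
  ₹102000 × 14% = ₹14280
  ₹497200 × 24% = ₹119328
  → ₹133608
  Less childcare facility credit ₹36000 → ₹97608

₹83964 ≤ ₹97608, so no add-on is due.

₹0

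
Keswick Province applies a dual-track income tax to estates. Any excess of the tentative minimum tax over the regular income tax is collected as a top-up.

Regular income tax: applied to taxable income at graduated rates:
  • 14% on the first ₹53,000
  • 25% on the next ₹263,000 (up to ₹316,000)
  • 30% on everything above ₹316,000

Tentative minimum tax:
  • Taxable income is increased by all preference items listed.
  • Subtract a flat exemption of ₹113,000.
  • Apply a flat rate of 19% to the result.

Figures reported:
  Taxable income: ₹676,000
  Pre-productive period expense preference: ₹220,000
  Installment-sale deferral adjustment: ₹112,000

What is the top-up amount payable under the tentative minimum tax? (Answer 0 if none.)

Regular income tax:
  ₹53,000 × 14% = ₹7,420
  ₹263,000 × 25% = ₹65,750
  ₹360,000 × 30% = ₹108,000
  → ₹181,170

Tentative minimum tax:
  Adjusted income: ₹676,000 + ₹220,000 + ₹112,000 = ₹1,008,000
  Less exemption ₹113,000 → base ₹895,000
  ₹895,000 × 19% = ₹170,050

₹170,050 ≤ ₹181,170, so no add-on is due.

₹0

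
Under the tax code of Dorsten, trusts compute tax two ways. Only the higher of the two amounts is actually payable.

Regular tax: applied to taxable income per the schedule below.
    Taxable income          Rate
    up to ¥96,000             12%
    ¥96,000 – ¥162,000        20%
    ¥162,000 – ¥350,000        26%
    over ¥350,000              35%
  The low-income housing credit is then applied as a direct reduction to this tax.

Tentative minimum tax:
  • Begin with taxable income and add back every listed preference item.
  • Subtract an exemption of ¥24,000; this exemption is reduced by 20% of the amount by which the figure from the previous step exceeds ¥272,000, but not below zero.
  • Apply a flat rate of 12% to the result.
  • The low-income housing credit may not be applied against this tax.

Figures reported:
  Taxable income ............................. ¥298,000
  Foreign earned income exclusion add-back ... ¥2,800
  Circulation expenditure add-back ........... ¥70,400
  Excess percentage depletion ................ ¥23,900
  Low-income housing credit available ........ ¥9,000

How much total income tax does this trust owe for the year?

¥51,080

Regular tax:
  ¥96,000 × 12% = ¥11,520
  ¥66,000 × 20% = ¥13,200
  ¥136,000 × 26% = ¥35,360
  → ¥60,080
  Less low-income housing credit ¥9,000 → ¥51,080

Tentative minimum tax:
  Adjusted income: ¥298,000 + ¥2,800 + ¥70,400 + ¥23,900 = ¥395,100
  Exemption: 20% × (¥395,100 − ¥272,000) = ¥24,620 ≥ ¥24,000, so the exemption is fully phased out
  Base: ¥395,100 − ¥0 = ¥395,100
  ¥395,100 × 12% = ¥47,412

¥51,080 > ¥47,412, so the regular tax governs.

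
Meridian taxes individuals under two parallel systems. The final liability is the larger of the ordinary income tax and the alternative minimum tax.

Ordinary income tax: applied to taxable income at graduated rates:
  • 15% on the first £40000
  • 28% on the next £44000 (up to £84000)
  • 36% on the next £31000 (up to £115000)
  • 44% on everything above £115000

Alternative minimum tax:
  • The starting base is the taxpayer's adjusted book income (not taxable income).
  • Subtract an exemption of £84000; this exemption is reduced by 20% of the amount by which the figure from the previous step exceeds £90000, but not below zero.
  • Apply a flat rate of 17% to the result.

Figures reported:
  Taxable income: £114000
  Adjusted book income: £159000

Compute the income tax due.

Alternative minimum tax:
  Base (adjusted book income): £159000
  Exemption: £84000 − 20% × (£159000 − £90000) = £84000 − £13800 = £70200
  Base: £159000 − £70200 = £88800
  £88800 × 17% = £15096

Ordinary income tax:
  £40000 × 15% = £6000
  £44000 × 28% = £12320
  £30000 × 36% = £10800
  → £29120

£29120 > £15096, so the ordinary income tax governs.

£29120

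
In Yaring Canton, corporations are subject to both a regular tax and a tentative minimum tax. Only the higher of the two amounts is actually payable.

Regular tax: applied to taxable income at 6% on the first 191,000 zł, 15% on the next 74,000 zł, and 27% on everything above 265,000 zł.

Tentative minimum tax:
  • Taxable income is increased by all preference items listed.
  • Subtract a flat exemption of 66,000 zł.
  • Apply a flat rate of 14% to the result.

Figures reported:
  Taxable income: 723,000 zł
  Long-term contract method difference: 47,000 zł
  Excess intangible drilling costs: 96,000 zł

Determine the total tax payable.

Regular tax:
  191,000 zł × 6% = 11,460 zł
  74,000 zł × 15% = 11,100 zł
  458,000 zł × 27% = 123,660 zł
  → 146,220 zł

Tentative minimum tax:
  Adjusted income: 723,000 zł + 47,000 zł + 96,000 zł = 866,000 zł
  Less exemption 66,000 zł → base 800,000 zł
  800,000 zł × 14% = 112,000 zł

146,220 zł > 112,000 zł, so the regular tax governs.

146,220 zł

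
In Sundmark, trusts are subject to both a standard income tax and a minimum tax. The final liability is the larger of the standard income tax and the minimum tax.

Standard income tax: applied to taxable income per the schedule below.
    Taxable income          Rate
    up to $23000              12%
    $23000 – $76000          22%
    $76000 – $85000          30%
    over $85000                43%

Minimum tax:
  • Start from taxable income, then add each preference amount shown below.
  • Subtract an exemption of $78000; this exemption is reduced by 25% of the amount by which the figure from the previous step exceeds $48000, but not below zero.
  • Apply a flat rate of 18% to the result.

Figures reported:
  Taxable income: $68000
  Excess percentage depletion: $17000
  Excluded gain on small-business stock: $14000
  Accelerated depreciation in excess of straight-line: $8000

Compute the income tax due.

Minimum tax:
  Adjusted income: $68000 + $17000 + $14000 + $8000 = $107000
  Exemption: $78000 − 25% × ($107000 − $48000) = $78000 − $14750 = $63250
  Base: $107000 − $63250 = $43750
  $43750 × 18% = $7875

Standard income tax:
  $23000 × 12% = $2760
  $45000 × 22% = $9900
  → $12660

$12660 > $7875, so the standard income tax governs.

$12660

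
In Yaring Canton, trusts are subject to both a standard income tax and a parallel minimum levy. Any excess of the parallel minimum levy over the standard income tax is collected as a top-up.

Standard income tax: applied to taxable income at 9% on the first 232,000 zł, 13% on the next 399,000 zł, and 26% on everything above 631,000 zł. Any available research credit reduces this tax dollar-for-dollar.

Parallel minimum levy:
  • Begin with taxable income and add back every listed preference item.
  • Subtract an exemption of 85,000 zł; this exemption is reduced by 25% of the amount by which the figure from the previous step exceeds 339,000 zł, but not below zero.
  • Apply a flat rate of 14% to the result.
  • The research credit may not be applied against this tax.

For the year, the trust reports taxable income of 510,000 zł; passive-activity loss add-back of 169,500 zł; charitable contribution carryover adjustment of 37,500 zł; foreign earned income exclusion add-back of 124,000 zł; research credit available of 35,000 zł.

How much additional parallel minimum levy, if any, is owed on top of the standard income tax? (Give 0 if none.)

Standard income tax:
  232,000 zł × 9% = 20,880 zł
  278,000 zł × 13% = 36,140 zł
  → 57,020 zł
  Less research credit 35,000 zł → 22,020 zł

Parallel minimum levy:
  Adjusted income: 510,000 zł + 169,500 zł + 37,500 zł + 124,000 zł = 841,000 zł
  Exemption: 25% × (841,000 zł − 339,000 zł) = 125,500 zł ≥ 85,000 zł, so the exemption is fully phased out
  Base: 841,000 zł − 0 zł = 841,000 zł
  841,000 zł × 14% = 117,740 zł

Excess of parallel minimum levy over standard income tax: 117,740 zł − 22,020 zł = 95,720 zł.

95,720 zł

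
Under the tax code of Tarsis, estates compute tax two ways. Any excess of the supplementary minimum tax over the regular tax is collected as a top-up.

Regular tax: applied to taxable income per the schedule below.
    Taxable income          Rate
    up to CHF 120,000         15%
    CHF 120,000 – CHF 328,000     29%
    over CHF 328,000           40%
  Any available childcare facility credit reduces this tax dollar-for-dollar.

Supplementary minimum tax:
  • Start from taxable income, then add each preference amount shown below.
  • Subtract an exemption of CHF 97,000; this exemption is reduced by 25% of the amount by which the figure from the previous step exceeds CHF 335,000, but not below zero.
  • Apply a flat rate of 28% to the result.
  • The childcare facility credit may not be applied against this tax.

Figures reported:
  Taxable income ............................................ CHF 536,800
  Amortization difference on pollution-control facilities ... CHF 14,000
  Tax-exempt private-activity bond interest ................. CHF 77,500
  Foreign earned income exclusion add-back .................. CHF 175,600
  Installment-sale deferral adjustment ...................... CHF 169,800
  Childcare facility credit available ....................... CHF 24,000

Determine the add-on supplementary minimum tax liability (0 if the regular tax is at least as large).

Supplementary minimum tax:
  Adjusted income: CHF 536,800 + CHF 14,000 + CHF 77,500 + CHF 175,600 + CHF 169,800 = CHF 973,700
  Exemption: 25% × (CHF 973,700 − CHF 335,000) = CHF 159,675 ≥ CHF 97,000, so the exemption is fully phased out
  Base: CHF 973,700 − CHF 0 = CHF 973,700
  CHF 973,700 × 28% = CHF 272,636

Regular tax:
  CHF 120,000 × 15% = CHF 18,000
  CHF 208,000 × 29% = CHF 60,320
  CHF 208,800 × 40% = CHF 83,520
  → CHF 161,840
  Less childcare facility credit CHF 24,000 → CHF 137,840

Excess of supplementary minimum tax over regular tax: CHF 272,636 − CHF 137,840 = CHF 134,796.

CHF 134,796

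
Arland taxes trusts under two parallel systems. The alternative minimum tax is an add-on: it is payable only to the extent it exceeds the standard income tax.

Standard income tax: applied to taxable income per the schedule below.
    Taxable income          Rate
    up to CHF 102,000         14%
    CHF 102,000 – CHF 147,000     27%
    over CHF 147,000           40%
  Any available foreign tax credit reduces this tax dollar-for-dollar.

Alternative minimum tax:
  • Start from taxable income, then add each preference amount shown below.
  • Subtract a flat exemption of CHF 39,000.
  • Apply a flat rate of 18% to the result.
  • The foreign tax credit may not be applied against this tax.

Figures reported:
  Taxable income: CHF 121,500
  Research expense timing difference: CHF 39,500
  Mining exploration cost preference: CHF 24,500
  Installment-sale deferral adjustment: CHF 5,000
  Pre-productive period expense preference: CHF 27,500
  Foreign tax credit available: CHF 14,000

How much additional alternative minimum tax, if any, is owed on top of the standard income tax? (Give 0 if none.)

Standard income tax:
  CHF 102,000 × 14% = CHF 14,280
  CHF 19,500 × 27% = CHF 5,265
  → CHF 19,545
  Less foreign tax credit CHF 14,000 → CHF 5,545

Alternative minimum tax:
  Adjusted income: CHF 121,500 + CHF 39,500 + CHF 24,500 + CHF 5,000 + CHF 27,500 = CHF 218,000
  Less exemption CHF 39,000 → base CHF 179,000
  CHF 179,000 × 18% = CHF 32,220

Excess of alternative minimum tax over standard income tax: CHF 32,220 − CHF 5,545 = CHF 26,675.

CHF 26,675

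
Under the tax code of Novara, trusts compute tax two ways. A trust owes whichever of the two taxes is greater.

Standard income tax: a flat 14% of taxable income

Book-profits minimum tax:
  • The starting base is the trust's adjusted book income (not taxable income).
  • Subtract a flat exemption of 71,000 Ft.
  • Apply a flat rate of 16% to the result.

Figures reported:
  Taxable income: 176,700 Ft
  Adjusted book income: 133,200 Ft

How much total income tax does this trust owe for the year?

24,738 Ft

Book-profits minimum tax:
  Base (adjusted book income): 133,200 Ft
  Less exemption 71,000 Ft → base 62,200 Ft
  62,200 Ft × 16% = 9,952 Ft

Standard income tax:
  176,700 Ft × 14% = 24,738 Ft

24,738 Ft > 9,952 Ft, so the standard income tax governs.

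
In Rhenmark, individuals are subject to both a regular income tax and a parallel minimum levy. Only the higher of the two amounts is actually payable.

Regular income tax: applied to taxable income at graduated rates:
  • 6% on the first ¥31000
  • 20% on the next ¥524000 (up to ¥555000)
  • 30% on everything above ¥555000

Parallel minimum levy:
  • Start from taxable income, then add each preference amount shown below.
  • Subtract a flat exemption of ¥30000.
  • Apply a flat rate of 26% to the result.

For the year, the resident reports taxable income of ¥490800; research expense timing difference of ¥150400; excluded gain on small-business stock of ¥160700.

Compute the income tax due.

¥200694

Regular income tax:
  ¥31000 × 6% = ¥1860
  ¥459800 × 20% = ¥91960
  → ¥93820

Parallel minimum levy:
  Adjusted income: ¥490800 + ¥150400 + ¥160700 = ¥801900
  Less exemption ¥30000 → base ¥771900
  ¥771900 × 26% = ¥200694

¥200694 > ¥93820, so the parallel minimum levy is the binding amount.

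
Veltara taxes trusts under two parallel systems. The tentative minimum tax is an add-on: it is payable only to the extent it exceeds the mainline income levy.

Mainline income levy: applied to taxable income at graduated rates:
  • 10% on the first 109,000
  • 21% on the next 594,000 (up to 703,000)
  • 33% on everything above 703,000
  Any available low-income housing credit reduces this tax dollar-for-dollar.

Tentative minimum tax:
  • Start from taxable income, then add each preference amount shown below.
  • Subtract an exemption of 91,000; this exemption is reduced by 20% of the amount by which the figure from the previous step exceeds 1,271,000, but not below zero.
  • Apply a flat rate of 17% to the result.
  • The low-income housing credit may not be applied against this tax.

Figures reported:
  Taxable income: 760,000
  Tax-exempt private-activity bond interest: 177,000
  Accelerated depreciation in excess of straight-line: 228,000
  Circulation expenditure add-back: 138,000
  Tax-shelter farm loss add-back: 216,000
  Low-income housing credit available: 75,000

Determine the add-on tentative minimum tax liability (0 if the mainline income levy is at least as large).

Tentative minimum tax:
  Adjusted income: 760,000 + 177,000 + 228,000 + 138,000 + 216,000 = 1,519,000
  Exemption: 91,000 − 20% × (1,519,000 − 1,271,000) = 91,000 − 49,600 = 41,400
  Base: 1,519,000 − 41,400 = 1,477,600
  1,477,600 × 17% = 251,192

Mainline income levy:
  109,000 × 10% = 10,900
  594,000 × 21% = 124,740
  57,000 × 33% = 18,810
  → 154,450
  Less low-income housing credit 75,000 → 79,450

Excess of tentative minimum tax over mainline income levy: 251,192 − 79,450 = 171,742.

171,742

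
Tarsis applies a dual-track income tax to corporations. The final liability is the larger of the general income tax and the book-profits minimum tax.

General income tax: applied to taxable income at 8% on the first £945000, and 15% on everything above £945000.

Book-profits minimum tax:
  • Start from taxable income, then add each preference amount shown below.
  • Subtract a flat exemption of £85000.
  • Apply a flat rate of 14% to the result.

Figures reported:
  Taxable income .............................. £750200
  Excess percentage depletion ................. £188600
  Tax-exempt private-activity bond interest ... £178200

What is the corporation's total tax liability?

£144480

General income tax:
  £750200 × 8% = £60016

Book-profits minimum tax:
  Adjusted income: £750200 + £188600 + £178200 = £1117000
  Less exemption £85000 → base £1032000
  £1032000 × 14% = £144480

£144480 > £60016, so the book-profits minimum tax is the binding amount.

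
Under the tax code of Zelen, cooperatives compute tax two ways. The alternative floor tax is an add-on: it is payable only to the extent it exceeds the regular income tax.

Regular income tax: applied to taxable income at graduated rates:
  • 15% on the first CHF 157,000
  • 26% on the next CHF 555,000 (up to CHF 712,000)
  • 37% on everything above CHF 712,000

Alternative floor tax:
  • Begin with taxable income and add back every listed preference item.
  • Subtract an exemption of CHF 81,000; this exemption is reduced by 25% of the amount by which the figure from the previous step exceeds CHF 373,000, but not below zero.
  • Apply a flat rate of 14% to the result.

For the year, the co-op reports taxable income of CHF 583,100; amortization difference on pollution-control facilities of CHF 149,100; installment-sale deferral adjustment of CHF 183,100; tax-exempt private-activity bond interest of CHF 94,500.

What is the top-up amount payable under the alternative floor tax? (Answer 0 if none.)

Alternative floor tax:
  Adjusted income: CHF 583,100 + CHF 149,100 + CHF 183,100 + CHF 94,500 = CHF 1,009,800
  Exemption: 25% × (CHF 1,009,800 − CHF 373,000) = CHF 159,200 ≥ CHF 81,000, so the exemption is fully phased out
  Base: CHF 1,009,800 − CHF 0 = CHF 1,009,800
  CHF 1,009,800 × 14% = CHF 141,372

Regular income tax:
  CHF 157,000 × 15% = CHF 23,550
  CHF 426,100 × 26% = CHF 110,786
  → CHF 134,336

Excess of alternative floor tax over regular income tax: CHF 141,372 − CHF 134,336 = CHF 7,036.

CHF 7,036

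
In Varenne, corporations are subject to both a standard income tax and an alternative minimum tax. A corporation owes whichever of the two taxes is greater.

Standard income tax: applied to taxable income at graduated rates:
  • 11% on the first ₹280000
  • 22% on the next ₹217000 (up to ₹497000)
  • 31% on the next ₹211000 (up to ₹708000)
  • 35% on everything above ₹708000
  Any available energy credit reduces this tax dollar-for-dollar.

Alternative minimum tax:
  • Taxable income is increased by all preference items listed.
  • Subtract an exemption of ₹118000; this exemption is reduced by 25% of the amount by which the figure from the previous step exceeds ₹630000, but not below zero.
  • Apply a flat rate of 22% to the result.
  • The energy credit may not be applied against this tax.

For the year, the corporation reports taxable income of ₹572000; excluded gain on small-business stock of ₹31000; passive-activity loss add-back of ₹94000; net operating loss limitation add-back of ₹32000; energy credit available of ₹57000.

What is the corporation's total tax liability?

₹139865

Standard income tax:
  ₹280000 × 11% = ₹30800
  ₹217000 × 22% = ₹47740
  ₹75000 × 31% = ₹23250
  → ₹101790
  Less energy credit ₹57000 → ₹44790

Alternative minimum tax:
  Adjusted income: ₹572000 + ₹31000 + ₹94000 + ₹32000 = ₹729000
  Exemption: ₹118000 − 25% × (₹729000 − ₹630000) = ₹118000 − ₹24750 = ₹93250
  Base: ₹729000 − ₹93250 = ₹635750
  ₹635750 × 22% = ₹139865

₹139865 > ₹44790, so the alternative minimum tax is the binding amount.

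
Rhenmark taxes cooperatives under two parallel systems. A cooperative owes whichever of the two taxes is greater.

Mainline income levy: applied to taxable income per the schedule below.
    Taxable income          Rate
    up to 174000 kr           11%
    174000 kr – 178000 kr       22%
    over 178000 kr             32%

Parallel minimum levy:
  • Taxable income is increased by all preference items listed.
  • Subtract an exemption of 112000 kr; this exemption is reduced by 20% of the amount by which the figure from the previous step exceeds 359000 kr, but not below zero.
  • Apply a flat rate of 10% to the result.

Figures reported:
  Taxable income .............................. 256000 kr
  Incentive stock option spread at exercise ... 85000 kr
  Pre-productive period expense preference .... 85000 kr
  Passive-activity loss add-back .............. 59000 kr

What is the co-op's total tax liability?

44980 kr

Parallel minimum levy:
  Adjusted income: 256000 kr + 85000 kr + 85000 kr + 59000 kr = 485000 kr
  Exemption: 112000 kr − 20% × (485000 kr − 359000 kr) = 112000 kr − 25200 kr = 86800 kr
  Base: 485000 kr − 86800 kr = 398200 kr
  398200 kr × 10% = 39820 kr

Mainline income levy:
  174000 kr × 11% = 19140 kr
  4000 kr × 22% = 880 kr
  78000 kr × 32% = 24960 kr
  → 44980 kr

44980 kr > 39820 kr, so the mainline income levy governs.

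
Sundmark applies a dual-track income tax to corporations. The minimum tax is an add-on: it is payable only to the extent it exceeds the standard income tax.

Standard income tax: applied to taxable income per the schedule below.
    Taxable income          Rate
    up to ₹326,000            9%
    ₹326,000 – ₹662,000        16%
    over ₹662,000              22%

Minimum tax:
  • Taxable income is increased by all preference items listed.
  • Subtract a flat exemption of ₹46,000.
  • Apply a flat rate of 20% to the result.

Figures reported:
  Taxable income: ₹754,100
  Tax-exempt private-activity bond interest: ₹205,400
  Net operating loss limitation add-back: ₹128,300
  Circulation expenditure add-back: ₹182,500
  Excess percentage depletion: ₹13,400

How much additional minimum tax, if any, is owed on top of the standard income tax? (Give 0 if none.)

Standard income tax:
  ₹326,000 × 9% = ₹29,340
  ₹336,000 × 16% = ₹53,760
  ₹92,100 × 22% = ₹20,262
  → ₹103,362

Minimum tax:
  Adjusted income: ₹754,100 + ₹205,400 + ₹128,300 + ₹182,500 + ₹13,400 = ₹1,283,700
  Less exemption ₹46,000 → base ₹1,237,700
  ₹1,237,700 × 20% = ₹247,540

Excess of minimum tax over standard income tax: ₹247,540 − ₹103,362 = ₹144,178.

₹144,178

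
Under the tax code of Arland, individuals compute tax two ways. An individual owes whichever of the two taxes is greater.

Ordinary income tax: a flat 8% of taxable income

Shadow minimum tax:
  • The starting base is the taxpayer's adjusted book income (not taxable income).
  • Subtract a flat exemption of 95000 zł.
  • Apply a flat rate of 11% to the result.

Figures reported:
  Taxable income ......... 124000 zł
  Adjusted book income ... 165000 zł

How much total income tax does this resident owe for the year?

Shadow minimum tax:
  Base (adjusted book income): 165000 zł
  Less exemption 95000 zł → base 70000 zł
  70000 zł × 11% = 7700 zł

Ordinary income tax:
  124000 zł × 8% = 9920 zł

9920 zł > 7700 zł, so the ordinary income tax governs.

9920 zł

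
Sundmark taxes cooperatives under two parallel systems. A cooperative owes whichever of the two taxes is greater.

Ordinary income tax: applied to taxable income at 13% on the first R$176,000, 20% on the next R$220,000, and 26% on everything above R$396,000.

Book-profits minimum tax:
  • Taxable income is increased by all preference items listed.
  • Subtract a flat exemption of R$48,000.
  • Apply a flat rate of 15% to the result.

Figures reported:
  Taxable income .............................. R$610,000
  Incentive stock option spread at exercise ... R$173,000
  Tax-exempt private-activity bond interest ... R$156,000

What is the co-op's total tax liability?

Ordinary income tax:
  R$176,000 × 13% = R$22,880
  R$220,000 × 20% = R$44,000
  R$214,000 × 26% = R$55,640
  → R$122,520

Book-profits minimum tax:
  Adjusted income: R$610,000 + R$173,000 + R$156,000 = R$939,000
  Less exemption R$48,000 → base R$891,000
  R$891,000 × 15% = R$133,650

R$133,650 > R$122,520, so the book-profits minimum tax is the binding amount.

R$133,650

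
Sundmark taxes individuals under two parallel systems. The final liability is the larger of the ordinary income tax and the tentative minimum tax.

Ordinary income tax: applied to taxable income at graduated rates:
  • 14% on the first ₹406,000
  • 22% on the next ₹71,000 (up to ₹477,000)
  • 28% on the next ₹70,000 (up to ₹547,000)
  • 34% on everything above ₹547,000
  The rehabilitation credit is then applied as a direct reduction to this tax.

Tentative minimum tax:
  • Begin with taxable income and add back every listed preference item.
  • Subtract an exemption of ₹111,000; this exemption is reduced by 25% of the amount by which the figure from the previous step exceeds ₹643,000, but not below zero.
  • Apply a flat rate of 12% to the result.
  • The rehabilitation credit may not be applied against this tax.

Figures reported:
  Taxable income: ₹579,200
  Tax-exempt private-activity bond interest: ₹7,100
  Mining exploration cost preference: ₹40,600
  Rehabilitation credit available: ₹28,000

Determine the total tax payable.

₹75,008

Ordinary income tax:
  ₹406,000 × 14% = ₹56,840
  ₹71,000 × 22% = ₹15,620
  ₹70,000 × 28% = ₹19,600
  ₹32,200 × 34% = ₹10,948
  → ₹103,008
  Less rehabilitation credit ₹28,000 → ₹75,008

Tentative minimum tax:
  Adjusted income: ₹579,200 + ₹7,100 + ₹40,600 = ₹626,900
  Exemption: ₹626,900 ≤ ₹643,000, so full ₹111,000 applies
  Base: ₹626,900 − ₹111,000 = ₹515,900
  ₹515,900 × 12% = ₹61,908

₹75,008 > ₹61,908, so the ordinary income tax governs.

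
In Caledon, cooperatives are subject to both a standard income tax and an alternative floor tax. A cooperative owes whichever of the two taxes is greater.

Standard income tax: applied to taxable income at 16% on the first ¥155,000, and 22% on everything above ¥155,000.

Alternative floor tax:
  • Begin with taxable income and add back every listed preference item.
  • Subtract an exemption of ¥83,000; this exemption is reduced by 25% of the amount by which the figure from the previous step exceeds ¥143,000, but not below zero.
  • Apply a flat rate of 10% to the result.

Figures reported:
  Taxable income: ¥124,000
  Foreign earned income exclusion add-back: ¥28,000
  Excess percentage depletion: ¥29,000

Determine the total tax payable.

Standard income tax:
  ¥124,000 × 16% = ¥19,840

Alternative floor tax:
  Adjusted income: ¥124,000 + ¥28,000 + ¥29,000 = ¥181,000
  Exemption: ¥83,000 − 25% × (¥181,000 − ¥143,000) = ¥83,000 − ¥9,500 = ¥73,500
  Base: ¥181,000 − ¥73,500 = ¥107,500
  ¥107,500 × 10% = ¥10,750

¥19,840 > ¥10,750, so the standard income tax governs.

¥19,840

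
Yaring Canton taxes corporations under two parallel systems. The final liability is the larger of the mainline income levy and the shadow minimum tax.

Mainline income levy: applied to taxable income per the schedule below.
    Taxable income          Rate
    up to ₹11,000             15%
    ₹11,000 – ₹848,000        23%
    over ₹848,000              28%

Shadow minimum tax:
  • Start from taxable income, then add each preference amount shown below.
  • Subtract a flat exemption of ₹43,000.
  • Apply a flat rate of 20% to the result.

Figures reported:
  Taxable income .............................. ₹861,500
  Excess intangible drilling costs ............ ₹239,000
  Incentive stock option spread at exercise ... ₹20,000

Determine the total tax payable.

Shadow minimum tax:
  Adjusted income: ₹861,500 + ₹239,000 + ₹20,000 = ₹1,120,500
  Less exemption ₹43,000 → base ₹1,077,500
  ₹1,077,500 × 20% = ₹215,500

Mainline income levy:
  ₹11,000 × 15% = ₹1,650
  ₹837,000 × 23% = ₹192,510
  ₹13,500 × 28% = ₹3,780
  → ₹197,940

₹215,500 > ₹197,940, so the shadow minimum tax is the binding amount.

₹215,500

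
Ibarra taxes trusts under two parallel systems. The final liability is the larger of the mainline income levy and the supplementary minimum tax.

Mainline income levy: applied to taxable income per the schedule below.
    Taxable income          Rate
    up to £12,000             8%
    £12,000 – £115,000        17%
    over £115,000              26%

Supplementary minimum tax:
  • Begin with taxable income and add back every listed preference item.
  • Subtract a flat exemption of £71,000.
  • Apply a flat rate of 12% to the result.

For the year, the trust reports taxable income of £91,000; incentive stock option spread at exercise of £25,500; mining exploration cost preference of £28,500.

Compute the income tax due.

£14,390

Supplementary minimum tax:
  Adjusted income: £91,000 + £25,500 + £28,500 = £145,000
  Less exemption £71,000 → base £74,000
  £74,000 × 12% = £8,880

Mainline income levy:
  £12,000 × 8% = £960
  £79,000 × 17% = £13,430
  → £14,390

£14,390 > £8,880, so the mainline income levy governs.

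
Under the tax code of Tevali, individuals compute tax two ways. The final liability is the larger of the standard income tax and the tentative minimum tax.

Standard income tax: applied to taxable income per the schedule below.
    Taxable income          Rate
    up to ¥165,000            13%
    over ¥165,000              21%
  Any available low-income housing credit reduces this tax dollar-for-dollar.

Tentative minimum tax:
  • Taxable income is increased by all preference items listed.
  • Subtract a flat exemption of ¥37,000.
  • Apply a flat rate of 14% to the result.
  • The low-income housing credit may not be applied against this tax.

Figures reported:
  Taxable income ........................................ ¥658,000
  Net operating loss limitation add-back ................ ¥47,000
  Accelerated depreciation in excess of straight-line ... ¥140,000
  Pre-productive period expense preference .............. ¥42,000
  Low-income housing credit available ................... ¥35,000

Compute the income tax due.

Standard income tax:
  ¥165,000 × 13% = ¥21,450
  ¥493,000 × 21% = ¥103,530
  → ¥124,980
  Less low-income housing credit ¥35,000 → ¥89,980

Tentative minimum tax:
  Adjusted income: ¥658,000 + ¥47,000 + ¥140,000 + ¥42,000 = ¥887,000
  Less exemption ¥37,000 → base ¥850,000
  ¥850,000 × 14% = ¥119,000

¥119,000 > ¥89,980, so the tentative minimum tax is the binding amount.

¥119,000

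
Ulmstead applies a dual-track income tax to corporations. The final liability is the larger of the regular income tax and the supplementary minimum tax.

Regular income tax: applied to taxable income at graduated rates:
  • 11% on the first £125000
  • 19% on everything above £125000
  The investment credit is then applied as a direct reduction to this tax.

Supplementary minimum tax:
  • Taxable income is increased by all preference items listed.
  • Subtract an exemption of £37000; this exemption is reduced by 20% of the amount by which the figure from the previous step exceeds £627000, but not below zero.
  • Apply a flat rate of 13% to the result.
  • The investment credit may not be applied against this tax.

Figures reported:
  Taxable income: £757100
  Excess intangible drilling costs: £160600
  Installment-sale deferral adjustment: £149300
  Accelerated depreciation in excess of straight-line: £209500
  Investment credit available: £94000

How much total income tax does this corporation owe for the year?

Regular income tax:
  £125000 × 11% = £13750
  £632100 × 19% = £120099
  → £133849
  Less investment credit £94000 → £39849

Supplementary minimum tax:
  Adjusted income: £757100 + £160600 + £149300 + £209500 = £1276500
  Exemption: 20% × (£1276500 − £627000) = £129900 ≥ £37000, so the exemption is fully phased out
  Base: £1276500 − £0 = £1276500
  £1276500 × 13% = £165945

£165945 > £39849, so the supplementary minimum tax is the binding amount.

£165945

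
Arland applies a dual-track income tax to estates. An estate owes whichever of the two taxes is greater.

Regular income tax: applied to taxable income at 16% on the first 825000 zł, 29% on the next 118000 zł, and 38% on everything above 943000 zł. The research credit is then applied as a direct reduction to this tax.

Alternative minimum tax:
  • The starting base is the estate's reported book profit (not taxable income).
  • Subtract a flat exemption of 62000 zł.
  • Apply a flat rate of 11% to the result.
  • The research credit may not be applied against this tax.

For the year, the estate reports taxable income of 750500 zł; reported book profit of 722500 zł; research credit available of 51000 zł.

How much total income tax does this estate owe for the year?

Regular income tax:
  750500 zł × 16% = 120080 zł
  Less research credit 51000 zł → 69080 zł

Alternative minimum tax:
  Base (reported book profit): 722500 zł
  Less exemption 62000 zł → base 660500 zł
  660500 zł × 11% = 72655 zł

72655 zł > 69080 zł, so the alternative minimum tax is the binding amount.

72655 zł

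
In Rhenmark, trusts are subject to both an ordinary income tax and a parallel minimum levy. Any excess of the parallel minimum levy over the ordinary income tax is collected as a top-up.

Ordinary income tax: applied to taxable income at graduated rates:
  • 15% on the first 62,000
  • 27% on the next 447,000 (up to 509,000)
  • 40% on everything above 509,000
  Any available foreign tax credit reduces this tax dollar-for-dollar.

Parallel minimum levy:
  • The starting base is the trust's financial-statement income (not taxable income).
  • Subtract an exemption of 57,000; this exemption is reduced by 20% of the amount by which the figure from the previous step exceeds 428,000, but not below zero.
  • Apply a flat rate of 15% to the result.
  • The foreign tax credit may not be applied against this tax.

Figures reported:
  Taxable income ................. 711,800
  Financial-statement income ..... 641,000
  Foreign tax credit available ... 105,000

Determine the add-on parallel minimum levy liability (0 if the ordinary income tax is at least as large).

Parallel minimum levy:
  Base (financial-statement income): 641,000
  Exemption: 57,000 − 20% × (641,000 − 428,000) = 57,000 − 42,600 = 14,400
  Base: 641,000 − 14,400 = 626,600
  626,600 × 15% = 93,990

Ordinary income tax:
  62,000 × 15% = 9,300
  447,000 × 27% = 120,690
  202,800 × 40% = 81,120
  → 211,110
  Less foreign tax credit 105,000 → 106,110

93,990 ≤ 106,110, so no add-on is due.

0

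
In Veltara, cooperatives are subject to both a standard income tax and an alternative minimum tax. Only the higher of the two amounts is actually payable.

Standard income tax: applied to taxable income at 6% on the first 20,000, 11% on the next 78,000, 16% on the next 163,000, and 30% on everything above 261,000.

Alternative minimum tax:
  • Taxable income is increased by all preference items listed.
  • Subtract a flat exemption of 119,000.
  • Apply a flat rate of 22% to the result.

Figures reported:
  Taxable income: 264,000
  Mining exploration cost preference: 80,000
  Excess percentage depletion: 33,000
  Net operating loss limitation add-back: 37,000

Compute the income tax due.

Alternative minimum tax:
  Adjusted income: 264,000 + 80,000 + 33,000 + 37,000 = 414,000
  Less exemption 119,000 → base 295,000
  295,000 × 22% = 64,900

Standard income tax:
  20,000 × 6% = 1,200
  78,000 × 11% = 8,580
  163,000 × 16% = 26,080
  3,000 × 30% = 900
  → 36,760

64,900 > 36,760, so the alternative minimum tax is the binding amount.

64,900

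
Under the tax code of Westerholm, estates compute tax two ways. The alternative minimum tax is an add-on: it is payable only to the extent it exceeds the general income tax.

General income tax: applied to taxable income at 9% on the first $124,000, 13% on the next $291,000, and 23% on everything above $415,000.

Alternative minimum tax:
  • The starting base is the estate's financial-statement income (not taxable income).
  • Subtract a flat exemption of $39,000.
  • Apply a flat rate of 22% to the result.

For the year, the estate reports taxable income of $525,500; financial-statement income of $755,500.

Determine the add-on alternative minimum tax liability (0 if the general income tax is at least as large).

$83,225

Alternative minimum tax:
  Base (financial-statement income): $755,500
  Less exemption $39,000 → base $716,500
  $716,500 × 22% = $157,630

General income tax:
  $124,000 × 9% = $11,160
  $291,000 × 13% = $37,830
  $110,500 × 23% = $25,415
  → $74,405

Excess of alternative minimum tax over general income tax: $157,630 − $74,405 = $83,225.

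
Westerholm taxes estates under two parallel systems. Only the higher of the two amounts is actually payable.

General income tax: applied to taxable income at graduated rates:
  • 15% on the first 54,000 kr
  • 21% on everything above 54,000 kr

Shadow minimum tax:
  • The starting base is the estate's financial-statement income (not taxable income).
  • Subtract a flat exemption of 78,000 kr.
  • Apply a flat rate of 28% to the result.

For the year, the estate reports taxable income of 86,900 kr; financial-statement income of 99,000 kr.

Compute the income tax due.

Shadow minimum tax:
  Base (financial-statement income): 99,000 kr
  Less exemption 78,000 kr → base 21,000 kr
  21,000 kr × 28% = 5,880 kr

General income tax:
  54,000 kr × 15% = 8,100 kr
  32,900 kr × 21% = 6,909 kr
  → 15,009 kr

15,009 kr > 5,880 kr, so the general income tax governs.

15,009 kr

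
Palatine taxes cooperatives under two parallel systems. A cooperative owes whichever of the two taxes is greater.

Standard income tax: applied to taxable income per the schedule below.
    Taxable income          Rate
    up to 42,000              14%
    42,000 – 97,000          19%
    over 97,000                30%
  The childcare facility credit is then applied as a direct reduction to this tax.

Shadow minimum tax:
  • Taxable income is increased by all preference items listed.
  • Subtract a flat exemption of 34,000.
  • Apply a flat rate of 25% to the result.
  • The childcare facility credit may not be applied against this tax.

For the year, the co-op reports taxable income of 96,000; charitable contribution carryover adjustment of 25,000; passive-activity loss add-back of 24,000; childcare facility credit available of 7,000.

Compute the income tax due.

Shadow minimum tax:
  Adjusted income: 96,000 + 25,000 + 24,000 = 145,000
  Less exemption 34,000 → base 111,000
  111,000 × 25% = 27,750

Standard income tax:
  42,000 × 14% = 5,880
  54,000 × 19% = 10,260
  → 16,140
  Less childcare facility credit 7,000 → 9,140

27,750 > 9,140, so the shadow minimum tax is the binding amount.

27,750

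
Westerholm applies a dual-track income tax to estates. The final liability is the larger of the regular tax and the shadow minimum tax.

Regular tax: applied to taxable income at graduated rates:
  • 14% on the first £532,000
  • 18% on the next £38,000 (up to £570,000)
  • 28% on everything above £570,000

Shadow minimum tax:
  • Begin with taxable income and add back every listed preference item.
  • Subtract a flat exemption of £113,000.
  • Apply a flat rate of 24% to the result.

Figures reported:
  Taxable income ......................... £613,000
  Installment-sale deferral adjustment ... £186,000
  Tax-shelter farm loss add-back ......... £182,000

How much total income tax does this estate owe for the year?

Regular tax:
  £532,000 × 14% = £74,480
  £38,000 × 18% = £6,840
  £43,000 × 28% = £12,040
  → £93,360

Shadow minimum tax:
  Adjusted income: £613,000 + £186,000 + £182,000 = £981,000
  Less exemption £113,000 → base £868,000
  £868,000 × 24% = £208,320

£208,320 > £93,360, so the shadow minimum tax is the binding amount.

£208,320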